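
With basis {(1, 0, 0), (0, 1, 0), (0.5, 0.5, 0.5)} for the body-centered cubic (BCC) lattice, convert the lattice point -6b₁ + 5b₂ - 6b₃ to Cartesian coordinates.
(-9, 2, -3)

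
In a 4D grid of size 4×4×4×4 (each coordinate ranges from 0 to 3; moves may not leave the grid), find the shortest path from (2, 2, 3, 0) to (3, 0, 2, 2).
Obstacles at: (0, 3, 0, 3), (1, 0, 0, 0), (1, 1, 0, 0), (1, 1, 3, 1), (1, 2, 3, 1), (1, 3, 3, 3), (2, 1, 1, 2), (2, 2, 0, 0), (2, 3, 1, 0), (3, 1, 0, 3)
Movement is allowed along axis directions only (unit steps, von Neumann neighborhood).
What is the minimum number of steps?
6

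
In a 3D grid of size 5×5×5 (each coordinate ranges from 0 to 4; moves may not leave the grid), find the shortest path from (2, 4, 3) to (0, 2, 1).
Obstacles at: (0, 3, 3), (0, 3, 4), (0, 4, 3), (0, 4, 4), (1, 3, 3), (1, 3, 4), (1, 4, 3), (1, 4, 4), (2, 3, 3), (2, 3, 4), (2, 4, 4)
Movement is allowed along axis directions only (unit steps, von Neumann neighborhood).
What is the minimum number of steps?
6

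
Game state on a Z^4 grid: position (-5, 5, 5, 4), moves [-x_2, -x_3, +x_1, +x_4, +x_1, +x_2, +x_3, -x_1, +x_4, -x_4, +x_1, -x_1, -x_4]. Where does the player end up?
(-4, 5, 5, 4)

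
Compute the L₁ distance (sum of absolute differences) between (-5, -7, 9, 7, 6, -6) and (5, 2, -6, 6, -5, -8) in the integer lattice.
48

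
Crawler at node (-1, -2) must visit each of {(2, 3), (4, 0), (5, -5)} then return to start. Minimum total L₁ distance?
28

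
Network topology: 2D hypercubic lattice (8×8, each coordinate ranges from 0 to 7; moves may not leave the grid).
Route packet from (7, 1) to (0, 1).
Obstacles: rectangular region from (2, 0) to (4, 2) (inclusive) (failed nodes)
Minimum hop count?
11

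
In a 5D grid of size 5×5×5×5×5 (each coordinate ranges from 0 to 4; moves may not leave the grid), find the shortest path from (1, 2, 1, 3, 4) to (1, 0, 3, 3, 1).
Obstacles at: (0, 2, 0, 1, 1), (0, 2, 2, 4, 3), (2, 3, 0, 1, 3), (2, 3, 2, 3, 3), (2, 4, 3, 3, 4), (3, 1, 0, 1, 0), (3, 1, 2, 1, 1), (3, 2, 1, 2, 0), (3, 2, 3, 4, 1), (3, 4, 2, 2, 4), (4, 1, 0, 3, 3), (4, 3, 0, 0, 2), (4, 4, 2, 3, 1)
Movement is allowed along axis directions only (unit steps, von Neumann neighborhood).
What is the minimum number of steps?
7
(one shortest path: (1, 2, 1, 3, 4) → (1, 1, 1, 3, 4) → (1, 0, 1, 3, 4) → (1, 0, 2, 3, 4) → (1, 0, 3, 3, 4) → (1, 0, 3, 3, 3) → (1, 0, 3, 3, 2) → (1, 0, 3, 3, 1))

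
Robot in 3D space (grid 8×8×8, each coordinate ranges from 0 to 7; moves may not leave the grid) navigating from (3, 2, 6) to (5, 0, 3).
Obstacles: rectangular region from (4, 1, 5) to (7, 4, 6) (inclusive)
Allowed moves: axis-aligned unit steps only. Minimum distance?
7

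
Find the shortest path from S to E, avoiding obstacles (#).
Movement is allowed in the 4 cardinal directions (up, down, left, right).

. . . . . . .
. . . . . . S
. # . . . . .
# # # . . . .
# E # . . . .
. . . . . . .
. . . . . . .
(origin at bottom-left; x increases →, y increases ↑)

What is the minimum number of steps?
10
(one shortest path: (6, 5) → (5, 5) → (4, 5) → (3, 5) → (3, 4) → (3, 3) → (3, 2) → (3, 1) → (2, 1) → (1, 1) → (1, 2))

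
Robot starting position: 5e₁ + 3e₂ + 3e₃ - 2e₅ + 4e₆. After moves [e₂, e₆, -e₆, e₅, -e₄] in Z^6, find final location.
(5, 4, 3, -1, -1, 4)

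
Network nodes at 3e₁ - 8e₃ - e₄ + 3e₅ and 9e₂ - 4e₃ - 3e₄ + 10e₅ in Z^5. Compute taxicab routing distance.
25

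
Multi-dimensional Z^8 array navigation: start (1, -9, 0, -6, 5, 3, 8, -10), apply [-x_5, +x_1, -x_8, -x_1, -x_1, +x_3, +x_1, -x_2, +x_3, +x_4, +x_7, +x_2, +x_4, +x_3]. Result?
(1, -9, 3, -4, 4, 3, 9, -11)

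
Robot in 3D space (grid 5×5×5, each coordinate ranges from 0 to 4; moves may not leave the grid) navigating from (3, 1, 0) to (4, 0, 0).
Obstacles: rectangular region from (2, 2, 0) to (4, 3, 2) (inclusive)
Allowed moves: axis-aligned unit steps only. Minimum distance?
2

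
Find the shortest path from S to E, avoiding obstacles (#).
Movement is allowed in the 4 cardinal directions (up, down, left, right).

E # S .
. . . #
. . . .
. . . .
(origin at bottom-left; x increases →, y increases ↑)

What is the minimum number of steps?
4
(one shortest path: (2, 3) → (2, 2) → (1, 2) → (0, 2) → (0, 3))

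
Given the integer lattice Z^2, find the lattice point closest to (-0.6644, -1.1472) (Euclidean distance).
(-1, -1)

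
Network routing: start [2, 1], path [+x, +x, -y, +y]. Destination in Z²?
(4, 1)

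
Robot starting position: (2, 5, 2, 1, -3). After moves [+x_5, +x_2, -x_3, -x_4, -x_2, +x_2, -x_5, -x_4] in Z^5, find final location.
(2, 6, 1, -1, -3)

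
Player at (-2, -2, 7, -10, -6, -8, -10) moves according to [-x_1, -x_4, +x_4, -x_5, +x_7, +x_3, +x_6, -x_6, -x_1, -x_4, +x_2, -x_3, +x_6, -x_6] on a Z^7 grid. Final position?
(-4, -1, 7, -11, -7, -8, -9)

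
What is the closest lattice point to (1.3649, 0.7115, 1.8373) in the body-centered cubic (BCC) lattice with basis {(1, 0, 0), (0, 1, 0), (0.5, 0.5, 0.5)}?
(1.5, 0.5, 1.5)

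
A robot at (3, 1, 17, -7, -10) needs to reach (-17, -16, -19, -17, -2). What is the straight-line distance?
46.3573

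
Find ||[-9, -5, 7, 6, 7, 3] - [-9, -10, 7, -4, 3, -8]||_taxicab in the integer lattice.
30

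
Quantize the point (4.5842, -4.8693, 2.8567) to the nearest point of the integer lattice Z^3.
(5, -5, 3)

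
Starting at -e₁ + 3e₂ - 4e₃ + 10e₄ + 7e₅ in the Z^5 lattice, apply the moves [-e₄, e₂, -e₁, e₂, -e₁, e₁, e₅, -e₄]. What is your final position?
(-2, 5, -4, 8, 8)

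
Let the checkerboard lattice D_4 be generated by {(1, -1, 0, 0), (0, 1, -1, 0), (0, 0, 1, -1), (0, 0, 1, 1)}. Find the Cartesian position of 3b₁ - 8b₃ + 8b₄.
(3, -3, 0, 16)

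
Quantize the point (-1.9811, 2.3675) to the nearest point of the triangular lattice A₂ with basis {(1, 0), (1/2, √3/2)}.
(-1.5, 2.598)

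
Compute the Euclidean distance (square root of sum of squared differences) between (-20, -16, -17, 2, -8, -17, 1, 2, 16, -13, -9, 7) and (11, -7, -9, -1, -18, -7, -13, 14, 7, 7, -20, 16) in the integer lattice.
48.3529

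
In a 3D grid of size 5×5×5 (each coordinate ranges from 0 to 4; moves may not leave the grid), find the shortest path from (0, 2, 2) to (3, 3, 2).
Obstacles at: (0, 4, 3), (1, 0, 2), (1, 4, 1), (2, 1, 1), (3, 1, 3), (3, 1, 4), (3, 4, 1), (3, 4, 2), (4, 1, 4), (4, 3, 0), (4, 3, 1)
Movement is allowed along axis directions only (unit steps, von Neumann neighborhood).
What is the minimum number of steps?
4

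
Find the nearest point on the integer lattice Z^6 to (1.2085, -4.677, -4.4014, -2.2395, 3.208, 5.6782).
(1, -5, -4, -2, 3, 6)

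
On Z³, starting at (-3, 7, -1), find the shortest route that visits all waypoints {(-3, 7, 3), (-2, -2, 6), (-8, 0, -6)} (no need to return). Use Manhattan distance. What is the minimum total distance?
37
(one optimal route: (-3, 7, -1) → (-3, 7, 3) → (-2, -2, 6) → (-8, 0, -6))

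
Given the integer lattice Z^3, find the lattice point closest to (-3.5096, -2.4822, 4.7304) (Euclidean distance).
(-4, -2, 5)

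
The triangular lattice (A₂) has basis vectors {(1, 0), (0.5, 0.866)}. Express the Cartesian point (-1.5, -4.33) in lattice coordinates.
b₁ - 5b₂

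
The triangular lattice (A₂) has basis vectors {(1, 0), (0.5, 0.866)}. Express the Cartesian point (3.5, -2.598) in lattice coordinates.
5b₁ - 3b₂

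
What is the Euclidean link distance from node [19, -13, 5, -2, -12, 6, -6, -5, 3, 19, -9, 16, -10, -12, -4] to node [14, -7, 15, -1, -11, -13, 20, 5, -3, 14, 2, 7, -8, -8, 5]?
40.7922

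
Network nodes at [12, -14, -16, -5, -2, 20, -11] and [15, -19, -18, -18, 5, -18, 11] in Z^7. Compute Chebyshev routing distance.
38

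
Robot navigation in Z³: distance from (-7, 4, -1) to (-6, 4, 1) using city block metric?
3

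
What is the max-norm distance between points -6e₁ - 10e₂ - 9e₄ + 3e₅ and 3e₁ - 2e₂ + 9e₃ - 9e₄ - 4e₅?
9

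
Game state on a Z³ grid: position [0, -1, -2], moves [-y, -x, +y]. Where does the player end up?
(-1, -1, -2)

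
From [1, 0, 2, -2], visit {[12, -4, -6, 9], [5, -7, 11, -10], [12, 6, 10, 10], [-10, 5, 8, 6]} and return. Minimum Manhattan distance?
160
(one optimal route: (1, 0, 2, -2) → (5, -7, 11, -10) → (12, -4, -6, 9) → (12, 6, 10, 10) → (-10, 5, 8, 6) → (1, 0, 2, -2))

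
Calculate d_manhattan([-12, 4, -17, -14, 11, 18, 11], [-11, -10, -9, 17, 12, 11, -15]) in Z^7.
88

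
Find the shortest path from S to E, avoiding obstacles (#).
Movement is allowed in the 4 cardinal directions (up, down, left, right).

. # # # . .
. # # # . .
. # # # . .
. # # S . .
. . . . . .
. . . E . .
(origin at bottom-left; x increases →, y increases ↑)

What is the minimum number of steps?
2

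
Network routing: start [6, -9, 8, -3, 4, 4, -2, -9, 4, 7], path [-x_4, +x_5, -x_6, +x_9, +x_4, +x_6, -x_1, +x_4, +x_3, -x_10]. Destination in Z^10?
(5, -9, 9, -2, 5, 4, -2, -9, 5, 6)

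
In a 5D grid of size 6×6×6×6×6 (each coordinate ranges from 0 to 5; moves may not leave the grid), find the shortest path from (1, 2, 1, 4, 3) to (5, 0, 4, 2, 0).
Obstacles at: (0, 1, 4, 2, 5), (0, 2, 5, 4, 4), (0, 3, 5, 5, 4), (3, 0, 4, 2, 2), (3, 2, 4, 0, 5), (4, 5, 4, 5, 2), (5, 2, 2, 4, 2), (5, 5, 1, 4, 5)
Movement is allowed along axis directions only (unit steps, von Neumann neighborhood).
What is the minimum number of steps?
14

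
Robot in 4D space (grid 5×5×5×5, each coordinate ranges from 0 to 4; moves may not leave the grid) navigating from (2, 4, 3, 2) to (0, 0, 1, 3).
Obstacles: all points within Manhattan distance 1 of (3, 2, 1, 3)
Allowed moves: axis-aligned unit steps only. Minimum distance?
9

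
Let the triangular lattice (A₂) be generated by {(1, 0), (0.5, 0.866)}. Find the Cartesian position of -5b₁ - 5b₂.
(-7.5, -4.33)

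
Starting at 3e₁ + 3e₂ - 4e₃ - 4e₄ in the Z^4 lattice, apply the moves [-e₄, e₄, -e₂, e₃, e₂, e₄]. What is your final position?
(3, 3, -3, -3)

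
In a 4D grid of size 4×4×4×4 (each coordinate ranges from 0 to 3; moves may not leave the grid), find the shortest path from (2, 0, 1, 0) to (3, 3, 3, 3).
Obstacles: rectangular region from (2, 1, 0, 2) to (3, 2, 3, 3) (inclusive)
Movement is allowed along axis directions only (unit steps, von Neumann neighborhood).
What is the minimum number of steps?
9
(one shortest path: (2, 0, 1, 0) → (3, 0, 1, 0) → (3, 1, 1, 0) → (3, 2, 1, 0) → (3, 3, 1, 0) → (3, 3, 2, 0) → (3, 3, 3, 0) → (3, 3, 3, 1) → (3, 3, 3, 2) → (3, 3, 3, 3))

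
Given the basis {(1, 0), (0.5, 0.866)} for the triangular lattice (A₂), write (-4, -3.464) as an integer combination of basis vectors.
-2b₁ - 4b₂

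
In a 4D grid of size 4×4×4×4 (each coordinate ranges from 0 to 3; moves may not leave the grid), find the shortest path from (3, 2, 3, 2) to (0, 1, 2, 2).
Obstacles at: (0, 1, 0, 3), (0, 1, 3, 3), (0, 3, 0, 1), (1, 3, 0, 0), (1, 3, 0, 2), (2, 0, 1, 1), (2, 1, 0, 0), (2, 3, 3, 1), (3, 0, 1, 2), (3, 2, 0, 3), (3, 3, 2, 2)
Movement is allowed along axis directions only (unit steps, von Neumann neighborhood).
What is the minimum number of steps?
5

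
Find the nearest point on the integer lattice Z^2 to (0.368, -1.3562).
(0, -1)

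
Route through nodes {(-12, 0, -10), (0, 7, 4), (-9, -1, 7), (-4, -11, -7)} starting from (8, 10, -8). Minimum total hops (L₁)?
86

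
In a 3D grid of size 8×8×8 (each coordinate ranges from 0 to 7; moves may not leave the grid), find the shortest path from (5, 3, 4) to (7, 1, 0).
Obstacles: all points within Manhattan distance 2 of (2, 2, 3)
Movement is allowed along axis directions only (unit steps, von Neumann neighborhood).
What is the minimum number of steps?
8
(one shortest path: (5, 3, 4) → (6, 3, 4) → (7, 3, 4) → (7, 2, 4) → (7, 1, 4) → (7, 1, 3) → (7, 1, 2) → (7, 1, 1) → (7, 1, 0))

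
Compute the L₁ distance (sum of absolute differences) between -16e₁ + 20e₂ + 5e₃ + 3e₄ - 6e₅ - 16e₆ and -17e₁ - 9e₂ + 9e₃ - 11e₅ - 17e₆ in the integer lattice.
43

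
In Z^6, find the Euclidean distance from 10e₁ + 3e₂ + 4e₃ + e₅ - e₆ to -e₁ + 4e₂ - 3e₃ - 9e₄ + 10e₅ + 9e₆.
20.8087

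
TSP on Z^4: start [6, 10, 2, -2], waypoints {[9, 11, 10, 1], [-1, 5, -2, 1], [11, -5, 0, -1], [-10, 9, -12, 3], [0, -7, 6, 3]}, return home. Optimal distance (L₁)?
152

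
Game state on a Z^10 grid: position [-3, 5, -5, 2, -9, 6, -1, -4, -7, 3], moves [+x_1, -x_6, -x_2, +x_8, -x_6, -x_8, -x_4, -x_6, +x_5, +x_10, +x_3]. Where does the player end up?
(-2, 4, -4, 1, -8, 3, -1, -4, -7, 4)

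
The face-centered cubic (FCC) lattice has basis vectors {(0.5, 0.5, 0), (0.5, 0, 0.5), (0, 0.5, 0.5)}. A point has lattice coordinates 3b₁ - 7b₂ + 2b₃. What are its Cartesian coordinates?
(-2, 2.5, -2.5)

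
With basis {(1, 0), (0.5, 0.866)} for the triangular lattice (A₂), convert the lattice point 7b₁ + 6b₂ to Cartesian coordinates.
(10, 5.196)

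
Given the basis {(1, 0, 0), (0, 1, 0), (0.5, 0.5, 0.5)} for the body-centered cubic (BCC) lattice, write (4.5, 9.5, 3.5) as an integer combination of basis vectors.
b₁ + 6b₂ + 7b₃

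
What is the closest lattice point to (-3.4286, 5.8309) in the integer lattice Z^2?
(-3, 6)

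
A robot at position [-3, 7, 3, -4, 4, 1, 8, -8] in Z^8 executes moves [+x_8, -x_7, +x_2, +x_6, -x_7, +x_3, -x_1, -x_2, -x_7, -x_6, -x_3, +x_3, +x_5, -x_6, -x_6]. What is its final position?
(-4, 7, 4, -4, 5, -1, 5, -7)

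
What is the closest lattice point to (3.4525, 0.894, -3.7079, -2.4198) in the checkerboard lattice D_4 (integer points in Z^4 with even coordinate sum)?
(3, 1, -4, -2)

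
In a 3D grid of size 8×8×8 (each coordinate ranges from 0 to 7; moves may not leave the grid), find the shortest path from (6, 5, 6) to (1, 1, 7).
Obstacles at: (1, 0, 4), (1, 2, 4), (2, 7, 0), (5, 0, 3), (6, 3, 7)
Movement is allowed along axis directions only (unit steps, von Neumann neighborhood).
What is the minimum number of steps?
10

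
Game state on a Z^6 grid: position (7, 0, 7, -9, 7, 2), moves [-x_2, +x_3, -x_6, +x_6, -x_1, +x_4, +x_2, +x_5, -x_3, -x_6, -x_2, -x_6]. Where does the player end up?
(6, -1, 7, -8, 8, 0)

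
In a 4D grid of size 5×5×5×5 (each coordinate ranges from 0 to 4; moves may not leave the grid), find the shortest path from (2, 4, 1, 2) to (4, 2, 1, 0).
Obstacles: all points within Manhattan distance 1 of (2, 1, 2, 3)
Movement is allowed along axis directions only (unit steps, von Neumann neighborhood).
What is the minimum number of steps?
6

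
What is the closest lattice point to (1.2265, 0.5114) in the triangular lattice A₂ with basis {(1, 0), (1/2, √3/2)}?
(1.5, 0.866)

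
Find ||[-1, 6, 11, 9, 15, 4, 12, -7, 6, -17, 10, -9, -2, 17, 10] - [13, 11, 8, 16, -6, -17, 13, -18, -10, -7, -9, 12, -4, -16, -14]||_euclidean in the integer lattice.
64.1093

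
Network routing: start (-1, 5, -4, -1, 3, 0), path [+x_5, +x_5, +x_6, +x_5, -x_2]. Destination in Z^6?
(-1, 4, -4, -1, 6, 1)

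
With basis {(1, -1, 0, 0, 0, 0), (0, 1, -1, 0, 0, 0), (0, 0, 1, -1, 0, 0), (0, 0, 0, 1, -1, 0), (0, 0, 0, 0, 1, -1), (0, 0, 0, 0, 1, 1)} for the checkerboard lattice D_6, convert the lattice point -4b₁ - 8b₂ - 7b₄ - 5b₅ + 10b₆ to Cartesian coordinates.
(-4, -4, 8, -7, 12, 15)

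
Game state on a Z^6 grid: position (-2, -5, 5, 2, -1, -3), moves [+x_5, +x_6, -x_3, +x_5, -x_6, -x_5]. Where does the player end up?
(-2, -5, 4, 2, 0, -3)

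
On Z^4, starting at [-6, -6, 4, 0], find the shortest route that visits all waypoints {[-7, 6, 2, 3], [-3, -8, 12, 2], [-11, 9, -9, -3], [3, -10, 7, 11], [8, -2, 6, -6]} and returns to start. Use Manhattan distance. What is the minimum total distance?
158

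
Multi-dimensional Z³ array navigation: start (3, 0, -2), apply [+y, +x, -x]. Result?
(3, 1, -2)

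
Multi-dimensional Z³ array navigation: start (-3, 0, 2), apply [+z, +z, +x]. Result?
(-2, 0, 4)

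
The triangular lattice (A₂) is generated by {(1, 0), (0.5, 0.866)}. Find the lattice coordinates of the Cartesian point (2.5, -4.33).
5b₁ - 5b₂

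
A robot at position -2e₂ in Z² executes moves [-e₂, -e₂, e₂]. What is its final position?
(0, -3)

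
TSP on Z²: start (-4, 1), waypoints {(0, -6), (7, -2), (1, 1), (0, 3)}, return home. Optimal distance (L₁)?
40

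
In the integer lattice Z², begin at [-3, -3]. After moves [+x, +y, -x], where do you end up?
(-3, -2)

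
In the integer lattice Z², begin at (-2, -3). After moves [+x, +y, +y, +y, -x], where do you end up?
(-2, 0)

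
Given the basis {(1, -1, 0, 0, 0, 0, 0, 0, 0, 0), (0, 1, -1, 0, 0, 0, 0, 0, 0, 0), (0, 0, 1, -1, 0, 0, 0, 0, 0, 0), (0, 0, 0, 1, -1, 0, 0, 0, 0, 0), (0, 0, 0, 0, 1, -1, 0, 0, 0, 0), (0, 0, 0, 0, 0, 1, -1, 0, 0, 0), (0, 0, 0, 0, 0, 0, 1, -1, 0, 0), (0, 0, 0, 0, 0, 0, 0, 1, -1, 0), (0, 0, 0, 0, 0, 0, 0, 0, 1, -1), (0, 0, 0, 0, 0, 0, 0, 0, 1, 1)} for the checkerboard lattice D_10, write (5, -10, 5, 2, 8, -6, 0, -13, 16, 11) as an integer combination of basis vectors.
5b₁ - 5b₂ + 2b₄ + 10b₅ + 4b₆ + 4b₇ - 9b₈ - 2b₉ + 9b₁₀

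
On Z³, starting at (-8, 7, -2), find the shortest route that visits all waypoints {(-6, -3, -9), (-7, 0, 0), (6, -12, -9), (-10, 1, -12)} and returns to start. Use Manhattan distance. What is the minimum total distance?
94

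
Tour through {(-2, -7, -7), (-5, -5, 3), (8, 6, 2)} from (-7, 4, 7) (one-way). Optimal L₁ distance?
62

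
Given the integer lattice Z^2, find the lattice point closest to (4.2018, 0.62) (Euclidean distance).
(4, 1)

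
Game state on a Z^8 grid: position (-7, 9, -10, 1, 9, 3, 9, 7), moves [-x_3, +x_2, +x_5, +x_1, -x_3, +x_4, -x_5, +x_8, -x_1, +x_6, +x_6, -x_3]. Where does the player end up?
(-7, 10, -13, 2, 9, 5, 9, 8)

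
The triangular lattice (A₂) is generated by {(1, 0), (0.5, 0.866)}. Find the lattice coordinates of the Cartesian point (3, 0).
3b₁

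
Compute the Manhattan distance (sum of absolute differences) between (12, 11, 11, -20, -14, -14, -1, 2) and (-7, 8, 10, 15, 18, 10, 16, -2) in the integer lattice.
135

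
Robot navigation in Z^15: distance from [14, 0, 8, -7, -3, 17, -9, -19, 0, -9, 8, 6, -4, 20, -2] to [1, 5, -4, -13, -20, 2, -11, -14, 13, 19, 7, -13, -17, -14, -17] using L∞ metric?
34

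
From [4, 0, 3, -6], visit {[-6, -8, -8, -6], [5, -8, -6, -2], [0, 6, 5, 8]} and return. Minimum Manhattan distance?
112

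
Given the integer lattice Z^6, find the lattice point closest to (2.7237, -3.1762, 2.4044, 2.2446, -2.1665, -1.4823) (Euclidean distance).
(3, -3, 2, 2, -2, -1)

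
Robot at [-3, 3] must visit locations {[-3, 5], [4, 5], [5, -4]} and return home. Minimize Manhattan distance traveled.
34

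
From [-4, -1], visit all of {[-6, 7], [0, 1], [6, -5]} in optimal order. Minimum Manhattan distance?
34
(one optimal route: (-4, -1) → (-6, 7) → (0, 1) → (6, -5))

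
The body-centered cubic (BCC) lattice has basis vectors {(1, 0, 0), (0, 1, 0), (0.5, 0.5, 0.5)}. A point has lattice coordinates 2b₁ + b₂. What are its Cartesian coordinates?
(2, 1, 0)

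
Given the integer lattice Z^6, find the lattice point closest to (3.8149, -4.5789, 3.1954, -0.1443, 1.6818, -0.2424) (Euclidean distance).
(4, -5, 3, 0, 2, 0)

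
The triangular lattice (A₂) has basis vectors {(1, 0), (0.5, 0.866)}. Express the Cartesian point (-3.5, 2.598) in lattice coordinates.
-5b₁ + 3b₂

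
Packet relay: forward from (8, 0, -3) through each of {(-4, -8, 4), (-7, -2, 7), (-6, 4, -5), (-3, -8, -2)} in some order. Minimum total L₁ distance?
57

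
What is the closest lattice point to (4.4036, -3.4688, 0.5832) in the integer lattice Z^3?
(4, -3, 1)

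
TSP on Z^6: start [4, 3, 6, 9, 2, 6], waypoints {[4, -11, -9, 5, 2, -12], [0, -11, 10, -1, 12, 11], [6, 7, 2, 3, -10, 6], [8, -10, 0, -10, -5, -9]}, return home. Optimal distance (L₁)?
230
(one optimal route: (4, 3, 6, 9, 2, 6) → (0, -11, 10, -1, 12, 11) → (4, -11, -9, 5, 2, -12) → (8, -10, 0, -10, -5, -9) → (6, 7, 2, 3, -10, 6) → (4, 3, 6, 9, 2, 6))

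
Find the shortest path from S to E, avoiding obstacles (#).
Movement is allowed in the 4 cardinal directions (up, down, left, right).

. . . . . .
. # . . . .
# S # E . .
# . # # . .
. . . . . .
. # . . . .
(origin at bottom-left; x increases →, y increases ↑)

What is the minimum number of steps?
8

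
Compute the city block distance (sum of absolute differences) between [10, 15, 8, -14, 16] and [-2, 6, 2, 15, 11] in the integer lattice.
61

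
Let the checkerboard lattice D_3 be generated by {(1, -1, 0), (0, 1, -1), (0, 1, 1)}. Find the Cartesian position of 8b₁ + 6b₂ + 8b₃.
(8, 6, 2)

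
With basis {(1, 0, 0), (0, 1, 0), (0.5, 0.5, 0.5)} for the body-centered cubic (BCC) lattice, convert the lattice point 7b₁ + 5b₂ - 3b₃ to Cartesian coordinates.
(5.5, 3.5, -1.5)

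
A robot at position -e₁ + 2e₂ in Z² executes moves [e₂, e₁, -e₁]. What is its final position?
(-1, 3)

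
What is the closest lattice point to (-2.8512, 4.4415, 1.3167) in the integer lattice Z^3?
(-3, 4, 1)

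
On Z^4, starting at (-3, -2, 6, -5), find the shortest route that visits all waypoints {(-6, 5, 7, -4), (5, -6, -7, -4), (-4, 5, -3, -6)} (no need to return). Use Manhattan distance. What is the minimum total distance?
52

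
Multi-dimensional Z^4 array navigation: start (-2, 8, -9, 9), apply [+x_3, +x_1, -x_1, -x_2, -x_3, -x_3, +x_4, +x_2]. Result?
(-2, 8, -10, 10)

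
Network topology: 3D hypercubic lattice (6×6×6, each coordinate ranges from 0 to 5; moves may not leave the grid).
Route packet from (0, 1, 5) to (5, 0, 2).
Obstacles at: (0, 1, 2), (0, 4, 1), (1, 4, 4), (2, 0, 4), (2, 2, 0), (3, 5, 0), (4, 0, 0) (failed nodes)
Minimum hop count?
9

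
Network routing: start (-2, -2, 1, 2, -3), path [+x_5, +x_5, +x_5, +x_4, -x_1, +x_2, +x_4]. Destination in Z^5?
(-3, -1, 1, 4, 0)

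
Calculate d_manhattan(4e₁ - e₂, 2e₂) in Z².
7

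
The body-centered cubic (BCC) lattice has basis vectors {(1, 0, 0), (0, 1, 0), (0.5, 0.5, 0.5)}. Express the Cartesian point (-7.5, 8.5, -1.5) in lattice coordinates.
-6b₁ + 10b₂ - 3b₃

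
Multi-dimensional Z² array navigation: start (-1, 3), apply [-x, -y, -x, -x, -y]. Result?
(-4, 1)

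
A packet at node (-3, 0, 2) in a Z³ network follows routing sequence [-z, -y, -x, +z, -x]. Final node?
(-5, -1, 2)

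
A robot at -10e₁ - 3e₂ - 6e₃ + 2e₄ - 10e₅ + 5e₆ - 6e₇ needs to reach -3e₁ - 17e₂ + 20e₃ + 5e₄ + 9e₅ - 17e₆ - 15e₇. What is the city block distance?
100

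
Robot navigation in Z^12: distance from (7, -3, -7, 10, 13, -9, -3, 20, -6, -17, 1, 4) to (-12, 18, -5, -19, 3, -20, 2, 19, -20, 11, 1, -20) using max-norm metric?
29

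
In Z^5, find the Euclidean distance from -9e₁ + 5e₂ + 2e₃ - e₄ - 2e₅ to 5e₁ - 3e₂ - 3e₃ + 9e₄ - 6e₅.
20.025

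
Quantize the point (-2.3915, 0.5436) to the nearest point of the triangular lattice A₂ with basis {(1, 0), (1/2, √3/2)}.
(-2.5, 0.866)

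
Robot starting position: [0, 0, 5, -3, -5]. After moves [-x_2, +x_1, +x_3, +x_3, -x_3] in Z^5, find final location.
(1, -1, 6, -3, -5)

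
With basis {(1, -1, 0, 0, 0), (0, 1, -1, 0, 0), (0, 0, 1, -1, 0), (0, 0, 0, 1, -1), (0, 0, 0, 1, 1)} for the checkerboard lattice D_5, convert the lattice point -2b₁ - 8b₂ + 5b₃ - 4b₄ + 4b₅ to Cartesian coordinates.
(-2, -6, 13, -5, 8)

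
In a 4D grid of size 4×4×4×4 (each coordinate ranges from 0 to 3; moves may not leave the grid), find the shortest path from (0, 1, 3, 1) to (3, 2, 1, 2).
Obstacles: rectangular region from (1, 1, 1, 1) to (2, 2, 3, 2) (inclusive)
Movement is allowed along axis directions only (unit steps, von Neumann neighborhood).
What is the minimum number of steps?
9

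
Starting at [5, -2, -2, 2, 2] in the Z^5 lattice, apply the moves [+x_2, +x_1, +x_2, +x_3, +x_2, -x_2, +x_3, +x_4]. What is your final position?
(6, 0, 0, 3, 2)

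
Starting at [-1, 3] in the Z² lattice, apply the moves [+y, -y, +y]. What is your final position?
(-1, 4)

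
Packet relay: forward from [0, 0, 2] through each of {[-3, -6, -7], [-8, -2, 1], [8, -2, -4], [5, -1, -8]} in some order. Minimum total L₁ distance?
50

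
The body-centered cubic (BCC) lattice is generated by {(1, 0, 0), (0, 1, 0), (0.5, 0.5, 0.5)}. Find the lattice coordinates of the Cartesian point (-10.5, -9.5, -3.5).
-7b₁ - 6b₂ - 7b₃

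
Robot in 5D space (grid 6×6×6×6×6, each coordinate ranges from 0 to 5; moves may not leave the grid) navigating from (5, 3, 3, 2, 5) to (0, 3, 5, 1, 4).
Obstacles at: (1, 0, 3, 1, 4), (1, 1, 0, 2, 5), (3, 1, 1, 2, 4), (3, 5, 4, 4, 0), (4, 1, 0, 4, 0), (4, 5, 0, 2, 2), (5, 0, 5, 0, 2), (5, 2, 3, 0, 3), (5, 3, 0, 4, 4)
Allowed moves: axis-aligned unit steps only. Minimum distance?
9
(one shortest path: (5, 3, 3, 2, 5) → (4, 3, 3, 2, 5) → (3, 3, 3, 2, 5) → (2, 3, 3, 2, 5) → (1, 3, 3, 2, 5) → (0, 3, 3, 2, 5) → (0, 3, 4, 2, 5) → (0, 3, 5, 2, 5) → (0, 3, 5, 1, 5) → (0, 3, 5, 1, 4))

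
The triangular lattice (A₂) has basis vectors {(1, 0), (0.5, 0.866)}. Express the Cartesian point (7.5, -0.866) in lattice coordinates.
8b₁ - b₂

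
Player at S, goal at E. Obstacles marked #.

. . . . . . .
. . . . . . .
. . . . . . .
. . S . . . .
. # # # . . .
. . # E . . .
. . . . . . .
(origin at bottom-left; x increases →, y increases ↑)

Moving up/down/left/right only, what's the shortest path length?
5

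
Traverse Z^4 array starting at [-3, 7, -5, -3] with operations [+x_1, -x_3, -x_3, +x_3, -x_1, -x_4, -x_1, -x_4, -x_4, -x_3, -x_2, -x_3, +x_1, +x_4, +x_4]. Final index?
(-3, 6, -8, -4)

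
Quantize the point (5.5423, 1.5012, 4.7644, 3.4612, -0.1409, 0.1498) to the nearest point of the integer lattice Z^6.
(6, 2, 5, 3, 0, 0)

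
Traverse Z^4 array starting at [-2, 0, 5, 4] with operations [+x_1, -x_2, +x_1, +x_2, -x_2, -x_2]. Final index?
(0, -2, 5, 4)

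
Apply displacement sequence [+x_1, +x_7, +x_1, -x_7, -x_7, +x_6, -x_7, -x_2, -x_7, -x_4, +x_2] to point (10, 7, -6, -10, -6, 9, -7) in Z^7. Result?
(12, 7, -6, -11, -6, 10, -10)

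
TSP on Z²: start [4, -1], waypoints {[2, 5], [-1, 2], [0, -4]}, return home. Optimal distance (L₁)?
28
(one optimal route: (4, -1) → (2, 5) → (-1, 2) → (0, -4) → (4, -1))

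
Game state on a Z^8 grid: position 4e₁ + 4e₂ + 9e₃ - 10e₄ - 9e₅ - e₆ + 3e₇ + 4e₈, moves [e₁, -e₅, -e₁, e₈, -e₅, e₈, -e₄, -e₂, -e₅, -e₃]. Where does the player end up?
(4, 3, 8, -11, -12, -1, 3, 6)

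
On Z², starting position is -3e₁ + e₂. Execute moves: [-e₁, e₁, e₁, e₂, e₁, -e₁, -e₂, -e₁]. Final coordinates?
(-3, 1)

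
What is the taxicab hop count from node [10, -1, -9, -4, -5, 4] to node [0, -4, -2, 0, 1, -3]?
37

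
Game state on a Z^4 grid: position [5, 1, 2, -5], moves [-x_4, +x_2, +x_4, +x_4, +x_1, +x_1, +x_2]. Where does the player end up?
(7, 3, 2, -4)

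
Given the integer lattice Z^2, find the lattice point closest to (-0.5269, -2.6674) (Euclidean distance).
(-1, -3)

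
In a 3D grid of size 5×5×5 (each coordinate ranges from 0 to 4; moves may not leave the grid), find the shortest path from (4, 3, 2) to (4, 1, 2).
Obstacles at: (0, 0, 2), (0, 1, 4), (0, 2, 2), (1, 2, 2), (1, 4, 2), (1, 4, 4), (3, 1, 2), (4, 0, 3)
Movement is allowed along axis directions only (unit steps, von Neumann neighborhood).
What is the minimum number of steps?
2
(one shortest path: (4, 3, 2) → (4, 2, 2) → (4, 1, 2))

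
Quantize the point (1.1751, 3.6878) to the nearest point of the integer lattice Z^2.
(1, 4)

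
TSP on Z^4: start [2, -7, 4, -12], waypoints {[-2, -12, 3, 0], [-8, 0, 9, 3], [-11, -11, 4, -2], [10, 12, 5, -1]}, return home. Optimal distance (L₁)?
136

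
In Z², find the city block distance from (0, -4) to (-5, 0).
9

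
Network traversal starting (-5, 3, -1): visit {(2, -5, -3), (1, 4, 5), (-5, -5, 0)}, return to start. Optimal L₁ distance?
50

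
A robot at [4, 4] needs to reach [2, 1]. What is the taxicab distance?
5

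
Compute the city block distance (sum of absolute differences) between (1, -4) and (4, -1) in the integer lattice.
6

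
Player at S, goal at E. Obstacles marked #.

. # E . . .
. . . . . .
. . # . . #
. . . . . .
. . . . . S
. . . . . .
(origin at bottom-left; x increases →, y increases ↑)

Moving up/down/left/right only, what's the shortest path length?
7
(one shortest path: (5, 1) → (4, 1) → (3, 1) → (3, 2) → (3, 3) → (3, 4) → (2, 4) → (2, 5))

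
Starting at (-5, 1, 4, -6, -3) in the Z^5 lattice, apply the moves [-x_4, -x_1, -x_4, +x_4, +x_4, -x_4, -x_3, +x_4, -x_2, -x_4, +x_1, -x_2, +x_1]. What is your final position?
(-4, -1, 3, -7, -3)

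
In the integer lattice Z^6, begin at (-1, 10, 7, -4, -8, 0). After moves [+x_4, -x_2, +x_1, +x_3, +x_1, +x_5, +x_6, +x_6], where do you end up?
(1, 9, 8, -3, -7, 2)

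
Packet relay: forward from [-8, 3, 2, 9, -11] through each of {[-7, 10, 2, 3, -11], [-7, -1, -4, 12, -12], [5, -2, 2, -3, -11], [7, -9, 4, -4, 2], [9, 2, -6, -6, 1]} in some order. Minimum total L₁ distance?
123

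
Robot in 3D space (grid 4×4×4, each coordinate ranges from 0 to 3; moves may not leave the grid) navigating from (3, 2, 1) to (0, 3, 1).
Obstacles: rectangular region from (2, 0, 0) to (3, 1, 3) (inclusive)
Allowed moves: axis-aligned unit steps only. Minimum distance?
4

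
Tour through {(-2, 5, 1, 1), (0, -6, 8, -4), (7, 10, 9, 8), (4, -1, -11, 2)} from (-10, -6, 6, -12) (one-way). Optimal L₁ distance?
108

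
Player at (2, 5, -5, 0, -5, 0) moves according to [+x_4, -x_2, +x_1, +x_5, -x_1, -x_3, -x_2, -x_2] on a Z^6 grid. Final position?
(2, 2, -6, 1, -4, 0)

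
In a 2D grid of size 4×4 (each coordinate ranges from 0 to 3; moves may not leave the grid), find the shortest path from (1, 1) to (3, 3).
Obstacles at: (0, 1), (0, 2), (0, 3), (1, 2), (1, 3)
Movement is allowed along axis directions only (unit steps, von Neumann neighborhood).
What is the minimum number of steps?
4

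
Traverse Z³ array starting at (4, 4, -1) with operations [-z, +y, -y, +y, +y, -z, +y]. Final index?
(4, 7, -3)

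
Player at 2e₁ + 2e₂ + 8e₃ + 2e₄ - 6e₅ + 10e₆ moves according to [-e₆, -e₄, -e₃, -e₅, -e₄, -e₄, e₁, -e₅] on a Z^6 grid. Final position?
(3, 2, 7, -1, -8, 9)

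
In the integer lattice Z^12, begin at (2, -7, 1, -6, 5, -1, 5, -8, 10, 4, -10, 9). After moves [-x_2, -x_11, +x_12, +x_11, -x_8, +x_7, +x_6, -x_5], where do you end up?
(2, -8, 1, -6, 4, 0, 6, -9, 10, 4, -10, 10)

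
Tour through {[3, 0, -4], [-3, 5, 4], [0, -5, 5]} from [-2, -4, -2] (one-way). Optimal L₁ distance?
42
(one optimal route: (-2, -4, -2) → (3, 0, -4) → (0, -5, 5) → (-3, 5, 4))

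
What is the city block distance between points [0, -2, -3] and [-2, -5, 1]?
9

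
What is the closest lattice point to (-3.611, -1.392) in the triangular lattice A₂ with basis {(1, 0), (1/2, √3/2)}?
(-4, -1.732)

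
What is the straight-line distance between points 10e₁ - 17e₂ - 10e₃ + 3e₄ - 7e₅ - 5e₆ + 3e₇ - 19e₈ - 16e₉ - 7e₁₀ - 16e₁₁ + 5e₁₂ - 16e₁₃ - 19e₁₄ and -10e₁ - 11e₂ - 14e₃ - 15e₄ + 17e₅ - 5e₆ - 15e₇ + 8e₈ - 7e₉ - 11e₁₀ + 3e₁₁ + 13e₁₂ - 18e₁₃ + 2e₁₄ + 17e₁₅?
60.5062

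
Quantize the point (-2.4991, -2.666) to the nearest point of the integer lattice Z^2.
(-2, -3)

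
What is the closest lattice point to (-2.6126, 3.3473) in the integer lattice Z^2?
(-3, 3)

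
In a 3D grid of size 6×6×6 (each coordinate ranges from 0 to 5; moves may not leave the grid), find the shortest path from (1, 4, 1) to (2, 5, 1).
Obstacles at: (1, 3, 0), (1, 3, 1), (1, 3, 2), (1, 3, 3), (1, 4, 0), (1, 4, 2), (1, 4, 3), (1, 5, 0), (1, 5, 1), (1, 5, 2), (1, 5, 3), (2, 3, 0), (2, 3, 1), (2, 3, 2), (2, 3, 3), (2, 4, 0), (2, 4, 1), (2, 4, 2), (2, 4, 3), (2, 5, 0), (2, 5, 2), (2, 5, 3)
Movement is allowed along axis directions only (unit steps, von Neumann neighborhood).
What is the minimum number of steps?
10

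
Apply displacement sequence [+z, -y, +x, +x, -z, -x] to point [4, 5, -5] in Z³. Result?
(5, 4, -5)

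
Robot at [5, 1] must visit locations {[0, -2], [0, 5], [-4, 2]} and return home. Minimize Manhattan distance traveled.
32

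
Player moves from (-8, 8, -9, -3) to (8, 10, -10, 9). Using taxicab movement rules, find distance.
31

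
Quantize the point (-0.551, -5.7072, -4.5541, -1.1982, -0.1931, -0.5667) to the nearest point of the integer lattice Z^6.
(-1, -6, -5, -1, 0, -1)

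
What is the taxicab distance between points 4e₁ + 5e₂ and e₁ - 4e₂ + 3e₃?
15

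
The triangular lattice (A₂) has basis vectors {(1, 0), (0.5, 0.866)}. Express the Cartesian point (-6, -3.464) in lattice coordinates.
-4b₁ - 4b₂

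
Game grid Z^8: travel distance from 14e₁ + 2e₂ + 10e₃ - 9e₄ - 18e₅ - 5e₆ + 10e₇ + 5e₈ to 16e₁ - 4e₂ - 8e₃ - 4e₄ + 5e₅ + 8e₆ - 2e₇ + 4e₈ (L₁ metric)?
80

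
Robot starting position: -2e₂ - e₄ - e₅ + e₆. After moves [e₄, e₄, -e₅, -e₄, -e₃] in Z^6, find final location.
(0, -2, -1, 0, -2, 1)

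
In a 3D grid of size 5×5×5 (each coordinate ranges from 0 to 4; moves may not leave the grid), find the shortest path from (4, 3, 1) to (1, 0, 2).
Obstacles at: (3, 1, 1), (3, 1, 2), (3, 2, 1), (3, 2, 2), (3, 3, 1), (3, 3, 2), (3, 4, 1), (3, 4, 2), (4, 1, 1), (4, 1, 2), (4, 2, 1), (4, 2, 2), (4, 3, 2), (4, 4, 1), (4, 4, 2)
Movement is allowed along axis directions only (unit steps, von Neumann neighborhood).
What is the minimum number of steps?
9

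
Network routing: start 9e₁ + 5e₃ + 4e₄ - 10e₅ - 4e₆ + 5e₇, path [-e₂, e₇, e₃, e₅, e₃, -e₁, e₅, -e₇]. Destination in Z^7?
(8, -1, 7, 4, -8, -4, 5)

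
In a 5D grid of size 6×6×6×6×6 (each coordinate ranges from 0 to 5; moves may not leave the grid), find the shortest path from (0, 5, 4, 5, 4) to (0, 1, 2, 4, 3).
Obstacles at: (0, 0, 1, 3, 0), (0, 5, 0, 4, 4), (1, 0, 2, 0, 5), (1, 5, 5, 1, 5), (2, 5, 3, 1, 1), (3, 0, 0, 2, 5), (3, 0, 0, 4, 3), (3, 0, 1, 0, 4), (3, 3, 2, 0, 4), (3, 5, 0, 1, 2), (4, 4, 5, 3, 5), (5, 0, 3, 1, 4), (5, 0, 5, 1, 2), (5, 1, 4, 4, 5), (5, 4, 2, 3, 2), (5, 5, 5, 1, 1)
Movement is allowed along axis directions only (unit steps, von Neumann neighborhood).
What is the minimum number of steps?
8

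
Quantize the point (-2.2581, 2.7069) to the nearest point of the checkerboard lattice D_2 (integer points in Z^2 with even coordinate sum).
(-2, 2)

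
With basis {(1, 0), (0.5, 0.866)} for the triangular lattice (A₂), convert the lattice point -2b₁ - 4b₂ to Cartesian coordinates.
(-4, -3.464)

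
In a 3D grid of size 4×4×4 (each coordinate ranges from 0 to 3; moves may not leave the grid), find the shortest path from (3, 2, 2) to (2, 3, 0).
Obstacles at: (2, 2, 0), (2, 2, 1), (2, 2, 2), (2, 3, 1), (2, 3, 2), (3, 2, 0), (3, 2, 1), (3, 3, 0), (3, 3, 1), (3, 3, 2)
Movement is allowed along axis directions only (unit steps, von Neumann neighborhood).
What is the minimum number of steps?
8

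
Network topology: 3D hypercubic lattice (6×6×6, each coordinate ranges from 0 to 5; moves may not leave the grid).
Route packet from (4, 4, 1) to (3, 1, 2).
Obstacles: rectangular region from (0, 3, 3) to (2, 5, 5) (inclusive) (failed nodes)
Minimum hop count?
5
(one shortest path: (4, 4, 1) → (3, 4, 1) → (3, 3, 1) → (3, 2, 1) → (3, 1, 1) → (3, 1, 2))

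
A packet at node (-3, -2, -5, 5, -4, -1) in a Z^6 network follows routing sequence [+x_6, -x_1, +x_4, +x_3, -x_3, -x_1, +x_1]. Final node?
(-4, -2, -5, 6, -4, 0)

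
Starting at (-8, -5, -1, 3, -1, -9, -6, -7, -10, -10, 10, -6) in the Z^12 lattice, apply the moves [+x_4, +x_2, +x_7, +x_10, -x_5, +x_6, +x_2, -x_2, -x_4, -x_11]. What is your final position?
(-8, -4, -1, 3, -2, -8, -5, -7, -10, -9, 9, -6)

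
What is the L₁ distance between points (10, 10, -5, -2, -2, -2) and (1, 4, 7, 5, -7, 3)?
44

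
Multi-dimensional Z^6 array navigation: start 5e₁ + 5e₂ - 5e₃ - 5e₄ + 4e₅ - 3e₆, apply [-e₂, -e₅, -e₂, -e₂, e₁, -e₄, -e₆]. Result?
(6, 2, -5, -6, 3, -4)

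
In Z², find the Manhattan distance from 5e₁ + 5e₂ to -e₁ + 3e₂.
8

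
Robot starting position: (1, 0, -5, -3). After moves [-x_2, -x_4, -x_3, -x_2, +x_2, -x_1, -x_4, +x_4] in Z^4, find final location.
(0, -1, -6, -4)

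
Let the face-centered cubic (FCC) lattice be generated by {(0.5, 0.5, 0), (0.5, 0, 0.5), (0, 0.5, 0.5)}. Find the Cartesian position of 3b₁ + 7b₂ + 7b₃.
(5, 5, 7)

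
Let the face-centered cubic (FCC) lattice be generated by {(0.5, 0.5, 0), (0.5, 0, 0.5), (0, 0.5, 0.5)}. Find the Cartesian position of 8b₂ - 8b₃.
(4, -4, 0)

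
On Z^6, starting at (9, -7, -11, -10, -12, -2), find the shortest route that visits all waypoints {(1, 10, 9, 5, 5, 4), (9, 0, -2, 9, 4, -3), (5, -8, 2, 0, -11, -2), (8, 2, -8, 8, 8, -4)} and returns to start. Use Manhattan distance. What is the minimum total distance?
194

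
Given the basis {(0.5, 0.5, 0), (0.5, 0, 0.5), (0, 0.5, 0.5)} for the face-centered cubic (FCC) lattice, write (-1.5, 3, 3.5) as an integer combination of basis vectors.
-2b₁ - b₂ + 8b₃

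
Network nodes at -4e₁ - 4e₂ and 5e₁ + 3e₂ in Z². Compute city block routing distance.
16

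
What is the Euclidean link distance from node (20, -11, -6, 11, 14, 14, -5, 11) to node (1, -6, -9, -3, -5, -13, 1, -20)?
51.7494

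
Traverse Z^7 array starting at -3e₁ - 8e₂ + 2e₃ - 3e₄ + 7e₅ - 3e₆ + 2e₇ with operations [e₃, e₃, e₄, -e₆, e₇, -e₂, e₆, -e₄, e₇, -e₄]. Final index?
(-3, -9, 4, -4, 7, -3, 4)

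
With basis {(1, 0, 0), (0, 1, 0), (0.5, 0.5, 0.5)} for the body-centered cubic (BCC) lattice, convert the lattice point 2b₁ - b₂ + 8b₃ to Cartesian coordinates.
(6, 3, 4)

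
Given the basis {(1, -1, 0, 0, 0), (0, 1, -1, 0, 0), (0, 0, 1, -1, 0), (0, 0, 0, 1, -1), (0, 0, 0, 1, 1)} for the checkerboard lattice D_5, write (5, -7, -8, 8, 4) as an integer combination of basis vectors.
5b₁ - 2b₂ - 10b₃ - 3b₄ + b₅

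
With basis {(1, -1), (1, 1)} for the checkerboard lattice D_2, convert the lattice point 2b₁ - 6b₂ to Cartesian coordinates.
(-4, -8)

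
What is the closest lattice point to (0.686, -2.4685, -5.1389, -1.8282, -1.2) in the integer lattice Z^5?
(1, -2, -5, -2, -1)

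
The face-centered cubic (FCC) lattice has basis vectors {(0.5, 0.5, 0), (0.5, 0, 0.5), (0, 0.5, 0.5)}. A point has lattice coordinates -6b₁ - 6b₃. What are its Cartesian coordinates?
(-3, -6, -3)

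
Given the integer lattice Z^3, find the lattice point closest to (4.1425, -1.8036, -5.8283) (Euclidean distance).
(4, -2, -6)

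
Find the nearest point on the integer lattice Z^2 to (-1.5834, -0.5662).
(-2, -1)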